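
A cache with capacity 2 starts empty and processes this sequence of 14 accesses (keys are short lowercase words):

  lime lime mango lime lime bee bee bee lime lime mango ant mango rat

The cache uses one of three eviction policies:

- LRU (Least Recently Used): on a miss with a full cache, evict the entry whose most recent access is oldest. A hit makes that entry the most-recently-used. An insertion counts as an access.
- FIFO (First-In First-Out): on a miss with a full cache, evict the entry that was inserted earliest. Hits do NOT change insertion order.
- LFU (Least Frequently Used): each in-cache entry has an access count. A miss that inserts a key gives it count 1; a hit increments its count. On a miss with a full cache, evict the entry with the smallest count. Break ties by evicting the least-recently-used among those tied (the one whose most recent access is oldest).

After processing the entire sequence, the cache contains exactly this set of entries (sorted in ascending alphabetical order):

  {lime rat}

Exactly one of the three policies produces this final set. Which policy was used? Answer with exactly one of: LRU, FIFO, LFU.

Answer: LFU

Derivation:
Simulating under each policy and comparing final sets:
  LRU: final set = {mango rat} -> differs
  FIFO: final set = {ant rat} -> differs
  LFU: final set = {lime rat} -> MATCHES target
Only LFU produces the target set.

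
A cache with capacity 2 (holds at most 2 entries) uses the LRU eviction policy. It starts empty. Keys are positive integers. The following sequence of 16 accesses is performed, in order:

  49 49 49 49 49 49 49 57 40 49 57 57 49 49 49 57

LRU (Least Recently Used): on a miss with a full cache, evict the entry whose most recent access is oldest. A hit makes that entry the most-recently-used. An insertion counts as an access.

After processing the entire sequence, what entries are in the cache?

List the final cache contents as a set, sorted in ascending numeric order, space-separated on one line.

LRU simulation (capacity=2):
  1. access 49: MISS. Cache (LRU->MRU): [49]
  2. access 49: HIT. Cache (LRU->MRU): [49]
  3. access 49: HIT. Cache (LRU->MRU): [49]
  4. access 49: HIT. Cache (LRU->MRU): [49]
  5. access 49: HIT. Cache (LRU->MRU): [49]
  6. access 49: HIT. Cache (LRU->MRU): [49]
  7. access 49: HIT. Cache (LRU->MRU): [49]
  8. access 57: MISS. Cache (LRU->MRU): [49 57]
  9. access 40: MISS, evict 49. Cache (LRU->MRU): [57 40]
  10. access 49: MISS, evict 57. Cache (LRU->MRU): [40 49]
  11. access 57: MISS, evict 40. Cache (LRU->MRU): [49 57]
  12. access 57: HIT. Cache (LRU->MRU): [49 57]
  13. access 49: HIT. Cache (LRU->MRU): [57 49]
  14. access 49: HIT. Cache (LRU->MRU): [57 49]
  15. access 49: HIT. Cache (LRU->MRU): [57 49]
  16. access 57: HIT. Cache (LRU->MRU): [49 57]
Total: 11 hits, 5 misses, 3 evictions

Answer: 49 57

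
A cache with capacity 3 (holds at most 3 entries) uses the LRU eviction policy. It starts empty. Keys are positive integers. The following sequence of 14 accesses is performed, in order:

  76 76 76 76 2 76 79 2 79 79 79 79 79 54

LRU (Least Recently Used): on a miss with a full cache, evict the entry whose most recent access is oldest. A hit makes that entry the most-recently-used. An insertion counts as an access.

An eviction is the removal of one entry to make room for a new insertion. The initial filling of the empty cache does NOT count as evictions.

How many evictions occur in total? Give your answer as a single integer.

Answer: 1

Derivation:
LRU simulation (capacity=3):
  1. access 76: MISS. Cache (LRU->MRU): [76]
  2. access 76: HIT. Cache (LRU->MRU): [76]
  3. access 76: HIT. Cache (LRU->MRU): [76]
  4. access 76: HIT. Cache (LRU->MRU): [76]
  5. access 2: MISS. Cache (LRU->MRU): [76 2]
  6. access 76: HIT. Cache (LRU->MRU): [2 76]
  7. access 79: MISS. Cache (LRU->MRU): [2 76 79]
  8. access 2: HIT. Cache (LRU->MRU): [76 79 2]
  9. access 79: HIT. Cache (LRU->MRU): [76 2 79]
  10. access 79: HIT. Cache (LRU->MRU): [76 2 79]
  11. access 79: HIT. Cache (LRU->MRU): [76 2 79]
  12. access 79: HIT. Cache (LRU->MRU): [76 2 79]
  13. access 79: HIT. Cache (LRU->MRU): [76 2 79]
  14. access 54: MISS, evict 76. Cache (LRU->MRU): [2 79 54]
Total: 10 hits, 4 misses, 1 evictions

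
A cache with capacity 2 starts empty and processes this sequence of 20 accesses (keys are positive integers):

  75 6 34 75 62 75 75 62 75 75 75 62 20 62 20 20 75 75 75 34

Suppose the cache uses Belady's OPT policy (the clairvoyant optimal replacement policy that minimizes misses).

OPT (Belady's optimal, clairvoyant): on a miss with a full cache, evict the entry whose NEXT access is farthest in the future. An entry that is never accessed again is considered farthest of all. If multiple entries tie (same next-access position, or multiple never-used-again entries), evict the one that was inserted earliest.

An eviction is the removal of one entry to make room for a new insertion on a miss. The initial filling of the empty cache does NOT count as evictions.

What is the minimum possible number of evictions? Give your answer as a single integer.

Answer: 5

Derivation:
OPT (Belady) simulation (capacity=2):
  1. access 75: MISS. Cache: [75]
  2. access 6: MISS. Cache: [75 6]
  3. access 34: MISS, evict 6 (next use: never). Cache: [75 34]
  4. access 75: HIT. Next use of 75: step 6. Cache: [75 34]
  5. access 62: MISS, evict 34 (next use: step 20). Cache: [75 62]
  6. access 75: HIT. Next use of 75: step 7. Cache: [75 62]
  7. access 75: HIT. Next use of 75: step 9. Cache: [75 62]
  8. access 62: HIT. Next use of 62: step 12. Cache: [75 62]
  9. access 75: HIT. Next use of 75: step 10. Cache: [75 62]
  10. access 75: HIT. Next use of 75: step 11. Cache: [75 62]
  11. access 75: HIT. Next use of 75: step 17. Cache: [75 62]
  12. access 62: HIT. Next use of 62: step 14. Cache: [75 62]
  13. access 20: MISS, evict 75 (next use: step 17). Cache: [62 20]
  14. access 62: HIT. Next use of 62: never. Cache: [62 20]
  15. access 20: HIT. Next use of 20: step 16. Cache: [62 20]
  16. access 20: HIT. Next use of 20: never. Cache: [62 20]
  17. access 75: MISS, evict 62 (next use: never). Cache: [20 75]
  18. access 75: HIT. Next use of 75: step 19. Cache: [20 75]
  19. access 75: HIT. Next use of 75: never. Cache: [20 75]
  20. access 34: MISS, evict 20 (next use: never). Cache: [75 34]
Total: 13 hits, 7 misses, 5 evictions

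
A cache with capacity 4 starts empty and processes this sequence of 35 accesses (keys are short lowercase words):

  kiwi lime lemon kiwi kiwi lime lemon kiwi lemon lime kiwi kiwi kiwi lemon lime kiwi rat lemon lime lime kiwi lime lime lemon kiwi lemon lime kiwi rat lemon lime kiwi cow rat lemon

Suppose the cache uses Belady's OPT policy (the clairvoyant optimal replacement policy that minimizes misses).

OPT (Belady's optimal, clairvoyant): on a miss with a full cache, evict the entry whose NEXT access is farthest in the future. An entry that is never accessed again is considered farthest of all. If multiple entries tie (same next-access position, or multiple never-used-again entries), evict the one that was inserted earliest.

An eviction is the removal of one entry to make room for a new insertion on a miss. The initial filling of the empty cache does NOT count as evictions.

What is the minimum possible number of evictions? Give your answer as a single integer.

OPT (Belady) simulation (capacity=4):
  1. access kiwi: MISS. Cache: [kiwi]
  2. access lime: MISS. Cache: [kiwi lime]
  3. access lemon: MISS. Cache: [kiwi lime lemon]
  4. access kiwi: HIT. Next use of kiwi: step 5. Cache: [kiwi lime lemon]
  5. access kiwi: HIT. Next use of kiwi: step 8. Cache: [kiwi lime lemon]
  6. access lime: HIT. Next use of lime: step 10. Cache: [kiwi lime lemon]
  7. access lemon: HIT. Next use of lemon: step 9. Cache: [kiwi lime lemon]
  8. access kiwi: HIT. Next use of kiwi: step 11. Cache: [kiwi lime lemon]
  9. access lemon: HIT. Next use of lemon: step 14. Cache: [kiwi lime lemon]
  10. access lime: HIT. Next use of lime: step 15. Cache: [kiwi lime lemon]
  11. access kiwi: HIT. Next use of kiwi: step 12. Cache: [kiwi lime lemon]
  12. access kiwi: HIT. Next use of kiwi: step 13. Cache: [kiwi lime lemon]
  13. access kiwi: HIT. Next use of kiwi: step 16. Cache: [kiwi lime lemon]
  14. access lemon: HIT. Next use of lemon: step 18. Cache: [kiwi lime lemon]
  15. access lime: HIT. Next use of lime: step 19. Cache: [kiwi lime lemon]
  16. access kiwi: HIT. Next use of kiwi: step 21. Cache: [kiwi lime lemon]
  17. access rat: MISS. Cache: [kiwi lime lemon rat]
  18. access lemon: HIT. Next use of lemon: step 24. Cache: [kiwi lime lemon rat]
  19. access lime: HIT. Next use of lime: step 20. Cache: [kiwi lime lemon rat]
  20. access lime: HIT. Next use of lime: step 22. Cache: [kiwi lime lemon rat]
  21. access kiwi: HIT. Next use of kiwi: step 25. Cache: [kiwi lime lemon rat]
  22. access lime: HIT. Next use of lime: step 23. Cache: [kiwi lime lemon rat]
  23. access lime: HIT. Next use of lime: step 27. Cache: [kiwi lime lemon rat]
  24. access lemon: HIT. Next use of lemon: step 26. Cache: [kiwi lime lemon rat]
  25. access kiwi: HIT. Next use of kiwi: step 28. Cache: [kiwi lime lemon rat]
  26. access lemon: HIT. Next use of lemon: step 30. Cache: [kiwi lime lemon rat]
  27. access lime: HIT. Next use of lime: step 31. Cache: [kiwi lime lemon rat]
  28. access kiwi: HIT. Next use of kiwi: step 32. Cache: [kiwi lime lemon rat]
  29. access rat: HIT. Next use of rat: step 34. Cache: [kiwi lime lemon rat]
  30. access lemon: HIT. Next use of lemon: step 35. Cache: [kiwi lime lemon rat]
  31. access lime: HIT. Next use of lime: never. Cache: [kiwi lime lemon rat]
  32. access kiwi: HIT. Next use of kiwi: never. Cache: [kiwi lime lemon rat]
  33. access cow: MISS, evict kiwi (next use: never). Cache: [lime lemon rat cow]
  34. access rat: HIT. Next use of rat: never. Cache: [lime lemon rat cow]
  35. access lemon: HIT. Next use of lemon: never. Cache: [lime lemon rat cow]
Total: 30 hits, 5 misses, 1 evictions

Answer: 1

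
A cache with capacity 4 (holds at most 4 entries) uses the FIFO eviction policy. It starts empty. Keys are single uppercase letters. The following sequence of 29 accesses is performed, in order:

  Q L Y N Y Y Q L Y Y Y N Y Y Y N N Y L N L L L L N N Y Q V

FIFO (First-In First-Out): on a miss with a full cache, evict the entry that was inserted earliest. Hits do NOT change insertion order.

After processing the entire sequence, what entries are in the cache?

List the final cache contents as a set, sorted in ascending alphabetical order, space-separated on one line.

Answer: L N V Y

Derivation:
FIFO simulation (capacity=4):
  1. access Q: MISS. Cache (old->new): [Q]
  2. access L: MISS. Cache (old->new): [Q L]
  3. access Y: MISS. Cache (old->new): [Q L Y]
  4. access N: MISS. Cache (old->new): [Q L Y N]
  5. access Y: HIT. Cache (old->new): [Q L Y N]
  6. access Y: HIT. Cache (old->new): [Q L Y N]
  7. access Q: HIT. Cache (old->new): [Q L Y N]
  8. access L: HIT. Cache (old->new): [Q L Y N]
  9. access Y: HIT. Cache (old->new): [Q L Y N]
  10. access Y: HIT. Cache (old->new): [Q L Y N]
  11. access Y: HIT. Cache (old->new): [Q L Y N]
  12. access N: HIT. Cache (old->new): [Q L Y N]
  13. access Y: HIT. Cache (old->new): [Q L Y N]
  14. access Y: HIT. Cache (old->new): [Q L Y N]
  15. access Y: HIT. Cache (old->new): [Q L Y N]
  16. access N: HIT. Cache (old->new): [Q L Y N]
  17. access N: HIT. Cache (old->new): [Q L Y N]
  18. access Y: HIT. Cache (old->new): [Q L Y N]
  19. access L: HIT. Cache (old->new): [Q L Y N]
  20. access N: HIT. Cache (old->new): [Q L Y N]
  21. access L: HIT. Cache (old->new): [Q L Y N]
  22. access L: HIT. Cache (old->new): [Q L Y N]
  23. access L: HIT. Cache (old->new): [Q L Y N]
  24. access L: HIT. Cache (old->new): [Q L Y N]
  25. access N: HIT. Cache (old->new): [Q L Y N]
  26. access N: HIT. Cache (old->new): [Q L Y N]
  27. access Y: HIT. Cache (old->new): [Q L Y N]
  28. access Q: HIT. Cache (old->new): [Q L Y N]
  29. access V: MISS, evict Q. Cache (old->new): [L Y N V]
Total: 24 hits, 5 misses, 1 evictions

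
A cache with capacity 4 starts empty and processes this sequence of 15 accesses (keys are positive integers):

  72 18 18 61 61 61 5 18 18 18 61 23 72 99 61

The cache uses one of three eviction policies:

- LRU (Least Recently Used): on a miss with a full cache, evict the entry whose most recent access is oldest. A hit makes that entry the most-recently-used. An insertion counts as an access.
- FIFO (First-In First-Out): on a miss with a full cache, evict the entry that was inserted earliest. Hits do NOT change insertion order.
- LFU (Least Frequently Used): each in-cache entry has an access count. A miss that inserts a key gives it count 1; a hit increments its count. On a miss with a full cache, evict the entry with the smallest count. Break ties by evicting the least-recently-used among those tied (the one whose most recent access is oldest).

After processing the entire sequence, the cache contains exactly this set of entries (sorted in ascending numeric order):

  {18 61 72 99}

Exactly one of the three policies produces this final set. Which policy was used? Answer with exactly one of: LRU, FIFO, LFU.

Simulating under each policy and comparing final sets:
  LRU: final set = {23 61 72 99} -> differs
  FIFO: final set = {23 61 72 99} -> differs
  LFU: final set = {18 61 72 99} -> MATCHES target
Only LFU produces the target set.

Answer: LFU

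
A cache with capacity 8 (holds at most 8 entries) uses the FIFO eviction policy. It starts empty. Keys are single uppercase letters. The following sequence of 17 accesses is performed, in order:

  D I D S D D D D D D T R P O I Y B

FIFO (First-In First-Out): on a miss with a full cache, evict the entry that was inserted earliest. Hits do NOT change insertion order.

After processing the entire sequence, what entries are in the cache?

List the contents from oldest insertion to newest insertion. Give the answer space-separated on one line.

FIFO simulation (capacity=8):
  1. access D: MISS. Cache (old->new): [D]
  2. access I: MISS. Cache (old->new): [D I]
  3. access D: HIT. Cache (old->new): [D I]
  4. access S: MISS. Cache (old->new): [D I S]
  5. access D: HIT. Cache (old->new): [D I S]
  6. access D: HIT. Cache (old->new): [D I S]
  7. access D: HIT. Cache (old->new): [D I S]
  8. access D: HIT. Cache (old->new): [D I S]
  9. access D: HIT. Cache (old->new): [D I S]
  10. access D: HIT. Cache (old->new): [D I S]
  11. access T: MISS. Cache (old->new): [D I S T]
  12. access R: MISS. Cache (old->new): [D I S T R]
  13. access P: MISS. Cache (old->new): [D I S T R P]
  14. access O: MISS. Cache (old->new): [D I S T R P O]
  15. access I: HIT. Cache (old->new): [D I S T R P O]
  16. access Y: MISS. Cache (old->new): [D I S T R P O Y]
  17. access B: MISS, evict D. Cache (old->new): [I S T R P O Y B]
Total: 8 hits, 9 misses, 1 evictions

Answer: I S T R P O Y B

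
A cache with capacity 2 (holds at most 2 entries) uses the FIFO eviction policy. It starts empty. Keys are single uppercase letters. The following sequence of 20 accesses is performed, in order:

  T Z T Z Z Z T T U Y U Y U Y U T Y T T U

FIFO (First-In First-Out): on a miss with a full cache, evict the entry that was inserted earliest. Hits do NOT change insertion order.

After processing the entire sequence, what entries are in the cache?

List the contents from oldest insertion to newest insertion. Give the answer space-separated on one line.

Answer: T U

Derivation:
FIFO simulation (capacity=2):
  1. access T: MISS. Cache (old->new): [T]
  2. access Z: MISS. Cache (old->new): [T Z]
  3. access T: HIT. Cache (old->new): [T Z]
  4. access Z: HIT. Cache (old->new): [T Z]
  5. access Z: HIT. Cache (old->new): [T Z]
  6. access Z: HIT. Cache (old->new): [T Z]
  7. access T: HIT. Cache (old->new): [T Z]
  8. access T: HIT. Cache (old->new): [T Z]
  9. access U: MISS, evict T. Cache (old->new): [Z U]
  10. access Y: MISS, evict Z. Cache (old->new): [U Y]
  11. access U: HIT. Cache (old->new): [U Y]
  12. access Y: HIT. Cache (old->new): [U Y]
  13. access U: HIT. Cache (old->new): [U Y]
  14. access Y: HIT. Cache (old->new): [U Y]
  15. access U: HIT. Cache (old->new): [U Y]
  16. access T: MISS, evict U. Cache (old->new): [Y T]
  17. access Y: HIT. Cache (old->new): [Y T]
  18. access T: HIT. Cache (old->new): [Y T]
  19. access T: HIT. Cache (old->new): [Y T]
  20. access U: MISS, evict Y. Cache (old->new): [T U]
Total: 14 hits, 6 misses, 4 evictions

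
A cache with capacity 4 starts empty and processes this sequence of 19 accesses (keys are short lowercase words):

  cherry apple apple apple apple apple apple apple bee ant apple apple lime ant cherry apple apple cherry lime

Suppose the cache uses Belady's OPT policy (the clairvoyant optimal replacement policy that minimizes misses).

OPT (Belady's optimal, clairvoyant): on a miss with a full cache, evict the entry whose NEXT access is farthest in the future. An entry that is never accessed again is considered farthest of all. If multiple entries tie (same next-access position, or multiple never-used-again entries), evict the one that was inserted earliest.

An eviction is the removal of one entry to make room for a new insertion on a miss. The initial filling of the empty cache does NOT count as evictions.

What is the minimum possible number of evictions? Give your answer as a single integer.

OPT (Belady) simulation (capacity=4):
  1. access cherry: MISS. Cache: [cherry]
  2. access apple: MISS. Cache: [cherry apple]
  3. access apple: HIT. Next use of apple: step 4. Cache: [cherry apple]
  4. access apple: HIT. Next use of apple: step 5. Cache: [cherry apple]
  5. access apple: HIT. Next use of apple: step 6. Cache: [cherry apple]
  6. access apple: HIT. Next use of apple: step 7. Cache: [cherry apple]
  7. access apple: HIT. Next use of apple: step 8. Cache: [cherry apple]
  8. access apple: HIT. Next use of apple: step 11. Cache: [cherry apple]
  9. access bee: MISS. Cache: [cherry apple bee]
  10. access ant: MISS. Cache: [cherry apple bee ant]
  11. access apple: HIT. Next use of apple: step 12. Cache: [cherry apple bee ant]
  12. access apple: HIT. Next use of apple: step 16. Cache: [cherry apple bee ant]
  13. access lime: MISS, evict bee (next use: never). Cache: [cherry apple ant lime]
  14. access ant: HIT. Next use of ant: never. Cache: [cherry apple ant lime]
  15. access cherry: HIT. Next use of cherry: step 18. Cache: [cherry apple ant lime]
  16. access apple: HIT. Next use of apple: step 17. Cache: [cherry apple ant lime]
  17. access apple: HIT. Next use of apple: never. Cache: [cherry apple ant lime]
  18. access cherry: HIT. Next use of cherry: never. Cache: [cherry apple ant lime]
  19. access lime: HIT. Next use of lime: never. Cache: [cherry apple ant lime]
Total: 14 hits, 5 misses, 1 evictions

Answer: 1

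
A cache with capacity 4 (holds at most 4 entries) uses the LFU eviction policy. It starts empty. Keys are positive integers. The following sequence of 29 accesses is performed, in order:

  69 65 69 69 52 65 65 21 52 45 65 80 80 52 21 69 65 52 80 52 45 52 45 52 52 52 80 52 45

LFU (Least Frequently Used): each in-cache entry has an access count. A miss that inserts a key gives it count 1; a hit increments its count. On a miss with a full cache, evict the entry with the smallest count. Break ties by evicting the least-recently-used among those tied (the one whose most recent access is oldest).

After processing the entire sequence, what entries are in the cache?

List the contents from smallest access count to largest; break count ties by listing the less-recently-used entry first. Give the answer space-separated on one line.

LFU simulation (capacity=4):
  1. access 69: MISS. Cache: [69(c=1)]
  2. access 65: MISS. Cache: [69(c=1) 65(c=1)]
  3. access 69: HIT, count now 2. Cache: [65(c=1) 69(c=2)]
  4. access 69: HIT, count now 3. Cache: [65(c=1) 69(c=3)]
  5. access 52: MISS. Cache: [65(c=1) 52(c=1) 69(c=3)]
  6. access 65: HIT, count now 2. Cache: [52(c=1) 65(c=2) 69(c=3)]
  7. access 65: HIT, count now 3. Cache: [52(c=1) 69(c=3) 65(c=3)]
  8. access 21: MISS. Cache: [52(c=1) 21(c=1) 69(c=3) 65(c=3)]
  9. access 52: HIT, count now 2. Cache: [21(c=1) 52(c=2) 69(c=3) 65(c=3)]
  10. access 45: MISS, evict 21(c=1). Cache: [45(c=1) 52(c=2) 69(c=3) 65(c=3)]
  11. access 65: HIT, count now 4. Cache: [45(c=1) 52(c=2) 69(c=3) 65(c=4)]
  12. access 80: MISS, evict 45(c=1). Cache: [80(c=1) 52(c=2) 69(c=3) 65(c=4)]
  13. access 80: HIT, count now 2. Cache: [52(c=2) 80(c=2) 69(c=3) 65(c=4)]
  14. access 52: HIT, count now 3. Cache: [80(c=2) 69(c=3) 52(c=3) 65(c=4)]
  15. access 21: MISS, evict 80(c=2). Cache: [21(c=1) 69(c=3) 52(c=3) 65(c=4)]
  16. access 69: HIT, count now 4. Cache: [21(c=1) 52(c=3) 65(c=4) 69(c=4)]
  17. access 65: HIT, count now 5. Cache: [21(c=1) 52(c=3) 69(c=4) 65(c=5)]
  18. access 52: HIT, count now 4. Cache: [21(c=1) 69(c=4) 52(c=4) 65(c=5)]
  19. access 80: MISS, evict 21(c=1). Cache: [80(c=1) 69(c=4) 52(c=4) 65(c=5)]
  20. access 52: HIT, count now 5. Cache: [80(c=1) 69(c=4) 65(c=5) 52(c=5)]
  21. access 45: MISS, evict 80(c=1). Cache: [45(c=1) 69(c=4) 65(c=5) 52(c=5)]
  22. access 52: HIT, count now 6. Cache: [45(c=1) 69(c=4) 65(c=5) 52(c=6)]
  23. access 45: HIT, count now 2. Cache: [45(c=2) 69(c=4) 65(c=5) 52(c=6)]
  24. access 52: HIT, count now 7. Cache: [45(c=2) 69(c=4) 65(c=5) 52(c=7)]
  25. access 52: HIT, count now 8. Cache: [45(c=2) 69(c=4) 65(c=5) 52(c=8)]
  26. access 52: HIT, count now 9. Cache: [45(c=2) 69(c=4) 65(c=5) 52(c=9)]
  27. access 80: MISS, evict 45(c=2). Cache: [80(c=1) 69(c=4) 65(c=5) 52(c=9)]
  28. access 52: HIT, count now 10. Cache: [80(c=1) 69(c=4) 65(c=5) 52(c=10)]
  29. access 45: MISS, evict 80(c=1). Cache: [45(c=1) 69(c=4) 65(c=5) 52(c=10)]
Total: 18 hits, 11 misses, 7 evictions

Answer: 45 69 65 52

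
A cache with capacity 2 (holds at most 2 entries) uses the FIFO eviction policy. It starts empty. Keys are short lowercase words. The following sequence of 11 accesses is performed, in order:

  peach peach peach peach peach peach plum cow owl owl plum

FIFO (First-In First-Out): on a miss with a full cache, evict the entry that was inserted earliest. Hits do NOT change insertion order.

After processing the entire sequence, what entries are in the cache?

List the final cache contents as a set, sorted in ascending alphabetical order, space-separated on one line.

Answer: owl plum

Derivation:
FIFO simulation (capacity=2):
  1. access peach: MISS. Cache (old->new): [peach]
  2. access peach: HIT. Cache (old->new): [peach]
  3. access peach: HIT. Cache (old->new): [peach]
  4. access peach: HIT. Cache (old->new): [peach]
  5. access peach: HIT. Cache (old->new): [peach]
  6. access peach: HIT. Cache (old->new): [peach]
  7. access plum: MISS. Cache (old->new): [peach plum]
  8. access cow: MISS, evict peach. Cache (old->new): [plum cow]
  9. access owl: MISS, evict plum. Cache (old->new): [cow owl]
  10. access owl: HIT. Cache (old->new): [cow owl]
  11. access plum: MISS, evict cow. Cache (old->new): [owl plum]
Total: 6 hits, 5 misses, 3 evictions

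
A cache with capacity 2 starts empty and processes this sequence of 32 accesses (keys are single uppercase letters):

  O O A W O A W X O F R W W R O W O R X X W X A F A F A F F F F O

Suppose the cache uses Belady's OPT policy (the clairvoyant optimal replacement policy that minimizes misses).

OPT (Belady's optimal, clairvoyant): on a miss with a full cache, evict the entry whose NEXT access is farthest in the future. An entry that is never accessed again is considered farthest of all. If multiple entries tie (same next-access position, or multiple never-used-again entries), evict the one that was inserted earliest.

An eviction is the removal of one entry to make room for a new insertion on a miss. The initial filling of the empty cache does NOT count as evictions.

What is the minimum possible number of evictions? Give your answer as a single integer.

Answer: 12

Derivation:
OPT (Belady) simulation (capacity=2):
  1. access O: MISS. Cache: [O]
  2. access O: HIT. Next use of O: step 5. Cache: [O]
  3. access A: MISS. Cache: [O A]
  4. access W: MISS, evict A (next use: step 6). Cache: [O W]
  5. access O: HIT. Next use of O: step 9. Cache: [O W]
  6. access A: MISS, evict O (next use: step 9). Cache: [W A]
  7. access W: HIT. Next use of W: step 12. Cache: [W A]
  8. access X: MISS, evict A (next use: step 23). Cache: [W X]
  9. access O: MISS, evict X (next use: step 19). Cache: [W O]
  10. access F: MISS, evict O (next use: step 15). Cache: [W F]
  11. access R: MISS, evict F (next use: step 24). Cache: [W R]
  12. access W: HIT. Next use of W: step 13. Cache: [W R]
  13. access W: HIT. Next use of W: step 16. Cache: [W R]
  14. access R: HIT. Next use of R: step 18. Cache: [W R]
  15. access O: MISS, evict R (next use: step 18). Cache: [W O]
  16. access W: HIT. Next use of W: step 21. Cache: [W O]
  17. access O: HIT. Next use of O: step 32. Cache: [W O]
  18. access R: MISS, evict O (next use: step 32). Cache: [W R]
  19. access X: MISS, evict R (next use: never). Cache: [W X]
  20. access X: HIT. Next use of X: step 22. Cache: [W X]
  21. access W: HIT. Next use of W: never. Cache: [W X]
  22. access X: HIT. Next use of X: never. Cache: [W X]
  23. access A: MISS, evict W (next use: never). Cache: [X A]
  24. access F: MISS, evict X (next use: never). Cache: [A F]
  25. access A: HIT. Next use of A: step 27. Cache: [A F]
  26. access F: HIT. Next use of F: step 28. Cache: [A F]
  27. access A: HIT. Next use of A: never. Cache: [A F]
  28. access F: HIT. Next use of F: step 29. Cache: [A F]
  29. access F: HIT. Next use of F: step 30. Cache: [A F]
  30. access F: HIT. Next use of F: step 31. Cache: [A F]
  31. access F: HIT. Next use of F: never. Cache: [A F]
  32. access O: MISS, evict A (next use: never). Cache: [F O]
Total: 18 hits, 14 misses, 12 evictions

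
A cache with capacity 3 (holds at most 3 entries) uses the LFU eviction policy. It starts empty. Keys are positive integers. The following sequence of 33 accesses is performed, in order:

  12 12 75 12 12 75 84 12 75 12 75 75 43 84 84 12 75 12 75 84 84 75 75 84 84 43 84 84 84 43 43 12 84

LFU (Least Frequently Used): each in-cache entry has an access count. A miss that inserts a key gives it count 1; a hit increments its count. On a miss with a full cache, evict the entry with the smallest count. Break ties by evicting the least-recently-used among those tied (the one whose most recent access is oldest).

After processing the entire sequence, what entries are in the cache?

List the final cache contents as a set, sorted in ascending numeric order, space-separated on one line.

LFU simulation (capacity=3):
  1. access 12: MISS. Cache: [12(c=1)]
  2. access 12: HIT, count now 2. Cache: [12(c=2)]
  3. access 75: MISS. Cache: [75(c=1) 12(c=2)]
  4. access 12: HIT, count now 3. Cache: [75(c=1) 12(c=3)]
  5. access 12: HIT, count now 4. Cache: [75(c=1) 12(c=4)]
  6. access 75: HIT, count now 2. Cache: [75(c=2) 12(c=4)]
  7. access 84: MISS. Cache: [84(c=1) 75(c=2) 12(c=4)]
  8. access 12: HIT, count now 5. Cache: [84(c=1) 75(c=2) 12(c=5)]
  9. access 75: HIT, count now 3. Cache: [84(c=1) 75(c=3) 12(c=5)]
  10. access 12: HIT, count now 6. Cache: [84(c=1) 75(c=3) 12(c=6)]
  11. access 75: HIT, count now 4. Cache: [84(c=1) 75(c=4) 12(c=6)]
  12. access 75: HIT, count now 5. Cache: [84(c=1) 75(c=5) 12(c=6)]
  13. access 43: MISS, evict 84(c=1). Cache: [43(c=1) 75(c=5) 12(c=6)]
  14. access 84: MISS, evict 43(c=1). Cache: [84(c=1) 75(c=5) 12(c=6)]
  15. access 84: HIT, count now 2. Cache: [84(c=2) 75(c=5) 12(c=6)]
  16. access 12: HIT, count now 7. Cache: [84(c=2) 75(c=5) 12(c=7)]
  17. access 75: HIT, count now 6. Cache: [84(c=2) 75(c=6) 12(c=7)]
  18. access 12: HIT, count now 8. Cache: [84(c=2) 75(c=6) 12(c=8)]
  19. access 75: HIT, count now 7. Cache: [84(c=2) 75(c=7) 12(c=8)]
  20. access 84: HIT, count now 3. Cache: [84(c=3) 75(c=7) 12(c=8)]
  21. access 84: HIT, count now 4. Cache: [84(c=4) 75(c=7) 12(c=8)]
  22. access 75: HIT, count now 8. Cache: [84(c=4) 12(c=8) 75(c=8)]
  23. access 75: HIT, count now 9. Cache: [84(c=4) 12(c=8) 75(c=9)]
  24. access 84: HIT, count now 5. Cache: [84(c=5) 12(c=8) 75(c=9)]
  25. access 84: HIT, count now 6. Cache: [84(c=6) 12(c=8) 75(c=9)]
  26. access 43: MISS, evict 84(c=6). Cache: [43(c=1) 12(c=8) 75(c=9)]
  27. access 84: MISS, evict 43(c=1). Cache: [84(c=1) 12(c=8) 75(c=9)]
  28. access 84: HIT, count now 2. Cache: [84(c=2) 12(c=8) 75(c=9)]
  29. access 84: HIT, count now 3. Cache: [84(c=3) 12(c=8) 75(c=9)]
  30. access 43: MISS, evict 84(c=3). Cache: [43(c=1) 12(c=8) 75(c=9)]
  31. access 43: HIT, count now 2. Cache: [43(c=2) 12(c=8) 75(c=9)]
  32. access 12: HIT, count now 9. Cache: [43(c=2) 75(c=9) 12(c=9)]
  33. access 84: MISS, evict 43(c=2). Cache: [84(c=1) 75(c=9) 12(c=9)]
Total: 24 hits, 9 misses, 6 evictions

Answer: 12 75 84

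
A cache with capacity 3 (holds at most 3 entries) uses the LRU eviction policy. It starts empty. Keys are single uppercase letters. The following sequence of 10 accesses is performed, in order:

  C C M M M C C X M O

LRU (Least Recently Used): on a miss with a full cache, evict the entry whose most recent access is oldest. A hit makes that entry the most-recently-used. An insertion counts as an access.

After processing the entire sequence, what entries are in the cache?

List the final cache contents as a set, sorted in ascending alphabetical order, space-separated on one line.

Answer: M O X

Derivation:
LRU simulation (capacity=3):
  1. access C: MISS. Cache (LRU->MRU): [C]
  2. access C: HIT. Cache (LRU->MRU): [C]
  3. access M: MISS. Cache (LRU->MRU): [C M]
  4. access M: HIT. Cache (LRU->MRU): [C M]
  5. access M: HIT. Cache (LRU->MRU): [C M]
  6. access C: HIT. Cache (LRU->MRU): [M C]
  7. access C: HIT. Cache (LRU->MRU): [M C]
  8. access X: MISS. Cache (LRU->MRU): [M C X]
  9. access M: HIT. Cache (LRU->MRU): [C X M]
  10. access O: MISS, evict C. Cache (LRU->MRU): [X M O]
Total: 6 hits, 4 misses, 1 evictions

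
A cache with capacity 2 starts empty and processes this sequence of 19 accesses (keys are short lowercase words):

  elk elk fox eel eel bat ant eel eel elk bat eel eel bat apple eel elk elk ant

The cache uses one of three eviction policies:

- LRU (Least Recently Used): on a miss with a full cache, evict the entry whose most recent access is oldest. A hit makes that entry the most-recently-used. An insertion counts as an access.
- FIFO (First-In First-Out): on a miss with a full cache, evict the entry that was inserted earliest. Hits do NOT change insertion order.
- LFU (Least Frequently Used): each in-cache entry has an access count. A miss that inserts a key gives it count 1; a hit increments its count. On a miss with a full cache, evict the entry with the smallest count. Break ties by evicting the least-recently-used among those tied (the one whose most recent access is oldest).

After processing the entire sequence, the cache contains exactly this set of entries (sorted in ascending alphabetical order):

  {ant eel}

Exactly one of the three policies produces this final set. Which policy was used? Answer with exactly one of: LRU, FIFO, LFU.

Simulating under each policy and comparing final sets:
  LRU: final set = {ant elk} -> differs
  FIFO: final set = {ant elk} -> differs
  LFU: final set = {ant eel} -> MATCHES target
Only LFU produces the target set.

Answer: LFU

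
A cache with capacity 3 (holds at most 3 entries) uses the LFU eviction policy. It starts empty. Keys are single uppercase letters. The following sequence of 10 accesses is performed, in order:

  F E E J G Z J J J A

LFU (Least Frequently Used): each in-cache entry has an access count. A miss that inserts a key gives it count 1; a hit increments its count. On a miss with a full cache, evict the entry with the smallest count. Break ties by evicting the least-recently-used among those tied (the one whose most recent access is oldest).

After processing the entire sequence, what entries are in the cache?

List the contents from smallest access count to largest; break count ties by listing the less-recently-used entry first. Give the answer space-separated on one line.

Answer: A E J

Derivation:
LFU simulation (capacity=3):
  1. access F: MISS. Cache: [F(c=1)]
  2. access E: MISS. Cache: [F(c=1) E(c=1)]
  3. access E: HIT, count now 2. Cache: [F(c=1) E(c=2)]
  4. access J: MISS. Cache: [F(c=1) J(c=1) E(c=2)]
  5. access G: MISS, evict F(c=1). Cache: [J(c=1) G(c=1) E(c=2)]
  6. access Z: MISS, evict J(c=1). Cache: [G(c=1) Z(c=1) E(c=2)]
  7. access J: MISS, evict G(c=1). Cache: [Z(c=1) J(c=1) E(c=2)]
  8. access J: HIT, count now 2. Cache: [Z(c=1) E(c=2) J(c=2)]
  9. access J: HIT, count now 3. Cache: [Z(c=1) E(c=2) J(c=3)]
  10. access A: MISS, evict Z(c=1). Cache: [A(c=1) E(c=2) J(c=3)]
Total: 3 hits, 7 misses, 4 evictions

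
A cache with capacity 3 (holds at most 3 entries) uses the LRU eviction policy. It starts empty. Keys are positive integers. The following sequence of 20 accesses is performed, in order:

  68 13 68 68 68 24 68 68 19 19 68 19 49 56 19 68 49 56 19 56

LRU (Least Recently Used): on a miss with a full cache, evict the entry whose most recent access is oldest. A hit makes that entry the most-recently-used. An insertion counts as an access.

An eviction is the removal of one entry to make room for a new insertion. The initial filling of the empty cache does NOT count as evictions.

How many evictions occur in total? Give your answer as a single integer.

LRU simulation (capacity=3):
  1. access 68: MISS. Cache (LRU->MRU): [68]
  2. access 13: MISS. Cache (LRU->MRU): [68 13]
  3. access 68: HIT. Cache (LRU->MRU): [13 68]
  4. access 68: HIT. Cache (LRU->MRU): [13 68]
  5. access 68: HIT. Cache (LRU->MRU): [13 68]
  6. access 24: MISS. Cache (LRU->MRU): [13 68 24]
  7. access 68: HIT. Cache (LRU->MRU): [13 24 68]
  8. access 68: HIT. Cache (LRU->MRU): [13 24 68]
  9. access 19: MISS, evict 13. Cache (LRU->MRU): [24 68 19]
  10. access 19: HIT. Cache (LRU->MRU): [24 68 19]
  11. access 68: HIT. Cache (LRU->MRU): [24 19 68]
  12. access 19: HIT. Cache (LRU->MRU): [24 68 19]
  13. access 49: MISS, evict 24. Cache (LRU->MRU): [68 19 49]
  14. access 56: MISS, evict 68. Cache (LRU->MRU): [19 49 56]
  15. access 19: HIT. Cache (LRU->MRU): [49 56 19]
  16. access 68: MISS, evict 49. Cache (LRU->MRU): [56 19 68]
  17. access 49: MISS, evict 56. Cache (LRU->MRU): [19 68 49]
  18. access 56: MISS, evict 19. Cache (LRU->MRU): [68 49 56]
  19. access 19: MISS, evict 68. Cache (LRU->MRU): [49 56 19]
  20. access 56: HIT. Cache (LRU->MRU): [49 19 56]
Total: 10 hits, 10 misses, 7 evictions

Answer: 7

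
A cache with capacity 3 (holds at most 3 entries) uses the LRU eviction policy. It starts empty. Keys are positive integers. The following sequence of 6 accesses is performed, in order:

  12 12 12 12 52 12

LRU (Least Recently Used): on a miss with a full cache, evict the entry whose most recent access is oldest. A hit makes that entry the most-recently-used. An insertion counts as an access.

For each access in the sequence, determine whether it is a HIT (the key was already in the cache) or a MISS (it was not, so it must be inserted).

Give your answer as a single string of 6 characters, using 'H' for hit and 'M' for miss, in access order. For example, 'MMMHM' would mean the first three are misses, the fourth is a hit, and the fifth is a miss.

LRU simulation (capacity=3):
  1. access 12: MISS. Cache (LRU->MRU): [12]
  2. access 12: HIT. Cache (LRU->MRU): [12]
  3. access 12: HIT. Cache (LRU->MRU): [12]
  4. access 12: HIT. Cache (LRU->MRU): [12]
  5. access 52: MISS. Cache (LRU->MRU): [12 52]
  6. access 12: HIT. Cache (LRU->MRU): [52 12]
Total: 4 hits, 2 misses, 0 evictions

Answer: MHHHMH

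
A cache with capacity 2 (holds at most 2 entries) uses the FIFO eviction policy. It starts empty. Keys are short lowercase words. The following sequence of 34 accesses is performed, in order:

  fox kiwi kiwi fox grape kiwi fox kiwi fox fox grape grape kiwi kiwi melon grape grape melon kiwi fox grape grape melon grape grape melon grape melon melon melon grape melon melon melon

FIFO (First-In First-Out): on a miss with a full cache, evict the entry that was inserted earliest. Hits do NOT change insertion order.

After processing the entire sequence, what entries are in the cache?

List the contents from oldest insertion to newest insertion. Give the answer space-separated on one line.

Answer: grape melon

Derivation:
FIFO simulation (capacity=2):
  1. access fox: MISS. Cache (old->new): [fox]
  2. access kiwi: MISS. Cache (old->new): [fox kiwi]
  3. access kiwi: HIT. Cache (old->new): [fox kiwi]
  4. access fox: HIT. Cache (old->new): [fox kiwi]
  5. access grape: MISS, evict fox. Cache (old->new): [kiwi grape]
  6. access kiwi: HIT. Cache (old->new): [kiwi grape]
  7. access fox: MISS, evict kiwi. Cache (old->new): [grape fox]
  8. access kiwi: MISS, evict grape. Cache (old->new): [fox kiwi]
  9. access fox: HIT. Cache (old->new): [fox kiwi]
  10. access fox: HIT. Cache (old->new): [fox kiwi]
  11. access grape: MISS, evict fox. Cache (old->new): [kiwi grape]
  12. access grape: HIT. Cache (old->new): [kiwi grape]
  13. access kiwi: HIT. Cache (old->new): [kiwi grape]
  14. access kiwi: HIT. Cache (old->new): [kiwi grape]
  15. access melon: MISS, evict kiwi. Cache (old->new): [grape melon]
  16. access grape: HIT. Cache (old->new): [grape melon]
  17. access grape: HIT. Cache (old->new): [grape melon]
  18. access melon: HIT. Cache (old->new): [grape melon]
  19. access kiwi: MISS, evict grape. Cache (old->new): [melon kiwi]
  20. access fox: MISS, evict melon. Cache (old->new): [kiwi fox]
  21. access grape: MISS, evict kiwi. Cache (old->new): [fox grape]
  22. access grape: HIT. Cache (old->new): [fox grape]
  23. access melon: MISS, evict fox. Cache (old->new): [grape melon]
  24. access grape: HIT. Cache (old->new): [grape melon]
  25. access grape: HIT. Cache (old->new): [grape melon]
  26. access melon: HIT. Cache (old->new): [grape melon]
  27. access grape: HIT. Cache (old->new): [grape melon]
  28. access melon: HIT. Cache (old->new): [grape melon]
  29. access melon: HIT. Cache (old->new): [grape melon]
  30. access melon: HIT. Cache (old->new): [grape melon]
  31. access grape: HIT. Cache (old->new): [grape melon]
  32. access melon: HIT. Cache (old->new): [grape melon]
  33. access melon: HIT. Cache (old->new): [grape melon]
  34. access melon: HIT. Cache (old->new): [grape melon]
Total: 23 hits, 11 misses, 9 evictions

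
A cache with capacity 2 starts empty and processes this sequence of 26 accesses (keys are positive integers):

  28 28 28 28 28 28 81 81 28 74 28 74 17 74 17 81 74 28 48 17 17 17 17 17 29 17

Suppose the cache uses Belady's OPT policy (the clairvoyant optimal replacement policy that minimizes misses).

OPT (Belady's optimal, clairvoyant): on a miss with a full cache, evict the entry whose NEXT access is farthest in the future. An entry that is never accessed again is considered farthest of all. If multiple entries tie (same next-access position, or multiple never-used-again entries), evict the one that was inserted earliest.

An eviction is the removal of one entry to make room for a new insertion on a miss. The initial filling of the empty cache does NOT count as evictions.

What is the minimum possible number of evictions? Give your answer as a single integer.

Answer: 7

Derivation:
OPT (Belady) simulation (capacity=2):
  1. access 28: MISS. Cache: [28]
  2. access 28: HIT. Next use of 28: step 3. Cache: [28]
  3. access 28: HIT. Next use of 28: step 4. Cache: [28]
  4. access 28: HIT. Next use of 28: step 5. Cache: [28]
  5. access 28: HIT. Next use of 28: step 6. Cache: [28]
  6. access 28: HIT. Next use of 28: step 9. Cache: [28]
  7. access 81: MISS. Cache: [28 81]
  8. access 81: HIT. Next use of 81: step 16. Cache: [28 81]
  9. access 28: HIT. Next use of 28: step 11. Cache: [28 81]
  10. access 74: MISS, evict 81 (next use: step 16). Cache: [28 74]
  11. access 28: HIT. Next use of 28: step 18. Cache: [28 74]
  12. access 74: HIT. Next use of 74: step 14. Cache: [28 74]
  13. access 17: MISS, evict 28 (next use: step 18). Cache: [74 17]
  14. access 74: HIT. Next use of 74: step 17. Cache: [74 17]
  15. access 17: HIT. Next use of 17: step 20. Cache: [74 17]
  16. access 81: MISS, evict 17 (next use: step 20). Cache: [74 81]
  17. access 74: HIT. Next use of 74: never. Cache: [74 81]
  18. access 28: MISS, evict 74 (next use: never). Cache: [81 28]
  19. access 48: MISS, evict 81 (next use: never). Cache: [28 48]
  20. access 17: MISS, evict 28 (next use: never). Cache: [48 17]
  21. access 17: HIT. Next use of 17: step 22. Cache: [48 17]
  22. access 17: HIT. Next use of 17: step 23. Cache: [48 17]
  23. access 17: HIT. Next use of 17: step 24. Cache: [48 17]
  24. access 17: HIT. Next use of 17: step 26. Cache: [48 17]
  25. access 29: MISS, evict 48 (next use: never). Cache: [17 29]
  26. access 17: HIT. Next use of 17: never. Cache: [17 29]
Total: 17 hits, 9 misses, 7 evictions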